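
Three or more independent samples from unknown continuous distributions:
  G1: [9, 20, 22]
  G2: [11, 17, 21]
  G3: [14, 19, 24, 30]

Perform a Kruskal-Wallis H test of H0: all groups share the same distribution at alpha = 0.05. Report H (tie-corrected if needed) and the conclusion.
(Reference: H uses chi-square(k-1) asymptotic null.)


Step 1: Combine all N = 10 observations and assign midranks.
sorted (value, group, rank): (9,G1,1), (11,G2,2), (14,G3,3), (17,G2,4), (19,G3,5), (20,G1,6), (21,G2,7), (22,G1,8), (24,G3,9), (30,G3,10)
Step 2: Sum ranks within each group.
R_1 = 15 (n_1 = 3)
R_2 = 13 (n_2 = 3)
R_3 = 27 (n_3 = 4)
Step 3: H = 12/(N(N+1)) * sum(R_i^2/n_i) - 3(N+1)
     = 12/(10*11) * (15^2/3 + 13^2/3 + 27^2/4) - 3*11
     = 0.109091 * 313.583 - 33
     = 1.209091.
Step 4: No ties, so H is used without correction.
Step 5: Under H0, H ~ chi^2(2); p-value = 0.546323.
Step 6: alpha = 0.05. fail to reject H0.

H = 1.2091, df = 2, p = 0.546323, fail to reject H0.


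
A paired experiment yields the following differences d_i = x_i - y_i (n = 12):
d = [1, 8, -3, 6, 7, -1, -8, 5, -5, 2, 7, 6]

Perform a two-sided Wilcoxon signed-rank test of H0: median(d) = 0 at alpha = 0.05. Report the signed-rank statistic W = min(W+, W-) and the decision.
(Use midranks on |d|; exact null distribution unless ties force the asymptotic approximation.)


Step 1: Drop any zero differences (none here) and take |d_i|.
|d| = [1, 8, 3, 6, 7, 1, 8, 5, 5, 2, 7, 6]
Step 2: Midrank |d_i| (ties get averaged ranks).
ranks: |1|->1.5, |8|->11.5, |3|->4, |6|->7.5, |7|->9.5, |1|->1.5, |8|->11.5, |5|->5.5, |5|->5.5, |2|->3, |7|->9.5, |6|->7.5
Step 3: Attach original signs; sum ranks with positive sign and with negative sign.
W+ = 1.5 + 11.5 + 7.5 + 9.5 + 5.5 + 3 + 9.5 + 7.5 = 55.5
W- = 4 + 1.5 + 11.5 + 5.5 = 22.5
(Check: W+ + W- = 78 should equal n(n+1)/2 = 78.)
Step 4: Test statistic W = min(W+, W-) = 22.5.
Step 5: Ties in |d|, so use the tie-corrected normal approximation.
        E[W] = n(n+1)/4 = 12*13/4 = 39.
        Tie groups: |d|=1 (t=2), |d|=5 (t=2), |d|=6 (t=2), |d|=7 (t=2), |d|=8 (t=2); sum(t^3 - t) = 30.
        Var[W] = n(n+1)(2n+1)/24 - sum(t^3-t)/48 = 3900/24 - 30/48 = 161.875.
        z = (W - E[W]) / sqrt(Var[W]) = (22.5 - 39) / 12.7230 = -1.2969.
        Two-sided p = 2*Phi(z) = 0.194678.
Step 6: alpha = 0.05. fail to reject H0.

W+ = 55.5, W- = 22.5, W = min = 22.5, p = 0.194678, fail to reject H0.


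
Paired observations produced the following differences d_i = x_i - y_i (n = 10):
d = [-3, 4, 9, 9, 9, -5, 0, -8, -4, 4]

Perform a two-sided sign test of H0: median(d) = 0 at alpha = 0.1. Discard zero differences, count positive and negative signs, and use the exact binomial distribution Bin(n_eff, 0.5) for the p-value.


Step 1: Discard zero differences. Original n = 10; n_eff = number of nonzero differences = 9.
Nonzero differences (with sign): -3, +4, +9, +9, +9, -5, -8, -4, +4
Step 2: Count signs: positive = 5, negative = 4.
Step 3: Under H0: P(positive) = 0.5, so the number of positives S ~ Bin(9, 0.5).
Step 4: Two-sided exact p-value = sum of Bin(9,0.5) probabilities at or below the observed probability = 1.000000.
Step 5: alpha = 0.1. fail to reject H0.

n_eff = 9, pos = 5, neg = 4, p = 1.000000, fail to reject H0.


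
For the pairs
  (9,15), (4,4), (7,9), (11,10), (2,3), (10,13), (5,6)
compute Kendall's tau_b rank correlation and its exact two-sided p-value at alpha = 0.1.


Step 1: Enumerate the 21 unordered pairs (i,j) with i<j and classify each by sign(x_j-x_i) * sign(y_j-y_i).
  (1,2):dx=-5,dy=-11->C; (1,3):dx=-2,dy=-6->C; (1,4):dx=+2,dy=-5->D; (1,5):dx=-7,dy=-12->C
  (1,6):dx=+1,dy=-2->D; (1,7):dx=-4,dy=-9->C; (2,3):dx=+3,dy=+5->C; (2,4):dx=+7,dy=+6->C
  (2,5):dx=-2,dy=-1->C; (2,6):dx=+6,dy=+9->C; (2,7):dx=+1,dy=+2->C; (3,4):dx=+4,dy=+1->C
  (3,5):dx=-5,dy=-6->C; (3,6):dx=+3,dy=+4->C; (3,7):dx=-2,dy=-3->C; (4,5):dx=-9,dy=-7->C
  (4,6):dx=-1,dy=+3->D; (4,7):dx=-6,dy=-4->C; (5,6):dx=+8,dy=+10->C; (5,7):dx=+3,dy=+3->C
  (6,7):dx=-5,dy=-7->C
Step 2: C = 18, D = 3, total pairs = 21.
Step 3: tau = (C - D)/(n(n-1)/2) = (18 - 3)/21 = 0.714286.
Step 4: Exact two-sided p-value (enumerate n! = 5040 permutations of y under H0): p = 0.030159.
Step 5: alpha = 0.1. reject H0.

tau_b = 0.7143 (C=18, D=3), p = 0.030159, reject H0.


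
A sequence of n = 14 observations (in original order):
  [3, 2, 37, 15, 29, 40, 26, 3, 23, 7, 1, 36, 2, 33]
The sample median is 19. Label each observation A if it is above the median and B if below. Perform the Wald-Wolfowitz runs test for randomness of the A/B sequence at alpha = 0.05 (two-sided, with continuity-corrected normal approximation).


Step 1: Compute median = 19; label A = above, B = below.
Labels in order: BBABAAABABBABA  (n_A = 7, n_B = 7)
Step 2: Count runs R = 10.
Step 3: Under H0 (random ordering), E[R] = 2*n_A*n_B/(n_A+n_B) + 1 = 2*7*7/14 + 1 = 8.0000.
        Var[R] = 2*n_A*n_B*(2*n_A*n_B - n_A - n_B) / ((n_A+n_B)^2 * (n_A+n_B-1)) = 8232/2548 = 3.2308.
        SD[R] = 1.7974.
Step 4: Continuity-corrected z = (R - 0.5 - E[R]) / SD[R] = (10 - 0.5 - 8.0000) / 1.7974 = 0.8345.
Step 5: Two-sided p-value via normal approximation = 2*(1 - Phi(|z|)) = 0.403986.
Step 6: alpha = 0.05. fail to reject H0.

R = 10, z = 0.8345, p = 0.403986, fail to reject H0.


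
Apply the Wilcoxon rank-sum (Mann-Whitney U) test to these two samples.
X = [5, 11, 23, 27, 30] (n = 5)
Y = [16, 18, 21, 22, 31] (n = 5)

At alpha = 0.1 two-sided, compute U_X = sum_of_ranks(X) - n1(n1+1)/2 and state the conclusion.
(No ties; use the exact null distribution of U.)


Step 1: Combine and sort all 10 observations; assign midranks.
sorted (value, group): (5,X), (11,X), (16,Y), (18,Y), (21,Y), (22,Y), (23,X), (27,X), (30,X), (31,Y)
ranks: 5->1, 11->2, 16->3, 18->4, 21->5, 22->6, 23->7, 27->8, 30->9, 31->10
Step 2: Rank sum for X: R1 = 1 + 2 + 7 + 8 + 9 = 27.
Step 3: U_X = R1 - n1(n1+1)/2 = 27 - 5*6/2 = 27 - 15 = 12.
       U_Y = n1*n2 - U_X = 25 - 12 = 13.
Step 4: No ties, so the exact null distribution of U (based on enumerating the C(10,5) = 252 equally likely rank assignments) gives the two-sided p-value.
Step 5: p-value = 1.000000; compare to alpha = 0.1. fail to reject H0.

U_X = 12, p = 1.000000, fail to reject H0 at alpha = 0.1.


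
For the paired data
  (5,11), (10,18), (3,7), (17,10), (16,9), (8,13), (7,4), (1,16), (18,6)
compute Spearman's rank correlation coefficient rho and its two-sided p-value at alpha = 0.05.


Step 1: Rank x and y separately (midranks; no ties here).
rank(x): 5->3, 10->6, 3->2, 17->8, 16->7, 8->5, 7->4, 1->1, 18->9
rank(y): 11->6, 18->9, 7->3, 10->5, 9->4, 13->7, 4->1, 16->8, 6->2
Step 2: d_i = R_x(i) - R_y(i); compute d_i^2.
  (3-6)^2=9, (6-9)^2=9, (2-3)^2=1, (8-5)^2=9, (7-4)^2=9, (5-7)^2=4, (4-1)^2=9, (1-8)^2=49, (9-2)^2=49
sum(d^2) = 148.
Step 3: rho = 1 - 6*148 / (9*(9^2 - 1)) = 1 - 888/720 = -0.233333.
Step 4: Under H0, t = rho * sqrt((n-2)/(1-rho^2)) = -0.6349 ~ t(7).
Step 5: Two-sided p-value from the t-distribution with 7 df = 0.545699.
Step 6: alpha = 0.05. fail to reject H0.

rho = -0.2333, p = 0.545699, fail to reject H0 at alpha = 0.05.


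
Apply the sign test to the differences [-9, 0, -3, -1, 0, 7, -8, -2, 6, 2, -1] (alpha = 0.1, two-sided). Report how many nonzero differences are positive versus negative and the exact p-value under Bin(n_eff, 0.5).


Step 1: Discard zero differences. Original n = 11; n_eff = number of nonzero differences = 9.
Nonzero differences (with sign): -9, -3, -1, +7, -8, -2, +6, +2, -1
Step 2: Count signs: positive = 3, negative = 6.
Step 3: Under H0: P(positive) = 0.5, so the number of positives S ~ Bin(9, 0.5).
Step 4: Two-sided exact p-value = sum of Bin(9,0.5) probabilities at or below the observed probability = 0.507812.
Step 5: alpha = 0.1. fail to reject H0.

n_eff = 9, pos = 3, neg = 6, p = 0.507812, fail to reject H0.


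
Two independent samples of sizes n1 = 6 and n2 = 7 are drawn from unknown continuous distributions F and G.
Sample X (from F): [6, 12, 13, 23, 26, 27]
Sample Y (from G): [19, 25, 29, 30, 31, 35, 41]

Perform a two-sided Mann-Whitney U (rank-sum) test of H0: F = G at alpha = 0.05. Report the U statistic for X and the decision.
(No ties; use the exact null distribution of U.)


Step 1: Combine and sort all 13 observations; assign midranks.
sorted (value, group): (6,X), (12,X), (13,X), (19,Y), (23,X), (25,Y), (26,X), (27,X), (29,Y), (30,Y), (31,Y), (35,Y), (41,Y)
ranks: 6->1, 12->2, 13->3, 19->4, 23->5, 25->6, 26->7, 27->8, 29->9, 30->10, 31->11, 35->12, 41->13
Step 2: Rank sum for X: R1 = 1 + 2 + 3 + 5 + 7 + 8 = 26.
Step 3: U_X = R1 - n1(n1+1)/2 = 26 - 6*7/2 = 26 - 21 = 5.
       U_Y = n1*n2 - U_X = 42 - 5 = 37.
Step 4: No ties, so the exact null distribution of U (based on enumerating the C(13,6) = 1716 equally likely rank assignments) gives the two-sided p-value.
Step 5: p-value = 0.022145; compare to alpha = 0.05. reject H0.

U_X = 5, p = 0.022145, reject H0 at alpha = 0.05.


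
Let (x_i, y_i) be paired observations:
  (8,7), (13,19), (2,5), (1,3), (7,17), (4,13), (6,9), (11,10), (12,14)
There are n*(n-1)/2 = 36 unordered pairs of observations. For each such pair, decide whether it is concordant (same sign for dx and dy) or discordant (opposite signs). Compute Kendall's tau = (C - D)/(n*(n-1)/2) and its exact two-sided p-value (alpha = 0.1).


Step 1: Enumerate the 36 unordered pairs (i,j) with i<j and classify each by sign(x_j-x_i) * sign(y_j-y_i).
  (1,2):dx=+5,dy=+12->C; (1,3):dx=-6,dy=-2->C; (1,4):dx=-7,dy=-4->C; (1,5):dx=-1,dy=+10->D
  (1,6):dx=-4,dy=+6->D; (1,7):dx=-2,dy=+2->D; (1,8):dx=+3,dy=+3->C; (1,9):dx=+4,dy=+7->C
  (2,3):dx=-11,dy=-14->C; (2,4):dx=-12,dy=-16->C; (2,5):dx=-6,dy=-2->C; (2,6):dx=-9,dy=-6->C
  (2,7):dx=-7,dy=-10->C; (2,8):dx=-2,dy=-9->C; (2,9):dx=-1,dy=-5->C; (3,4):dx=-1,dy=-2->C
  (3,5):dx=+5,dy=+12->C; (3,6):dx=+2,dy=+8->C; (3,7):dx=+4,dy=+4->C; (3,8):dx=+9,dy=+5->C
  (3,9):dx=+10,dy=+9->C; (4,5):dx=+6,dy=+14->C; (4,6):dx=+3,dy=+10->C; (4,7):dx=+5,dy=+6->C
  (4,8):dx=+10,dy=+7->C; (4,9):dx=+11,dy=+11->C; (5,6):dx=-3,dy=-4->C; (5,7):dx=-1,dy=-8->C
  (5,8):dx=+4,dy=-7->D; (5,9):dx=+5,dy=-3->D; (6,7):dx=+2,dy=-4->D; (6,8):dx=+7,dy=-3->D
  (6,9):dx=+8,dy=+1->C; (7,8):dx=+5,dy=+1->C; (7,9):dx=+6,dy=+5->C; (8,9):dx=+1,dy=+4->C
Step 2: C = 29, D = 7, total pairs = 36.
Step 3: tau = (C - D)/(n(n-1)/2) = (29 - 7)/36 = 0.611111.
Step 4: Exact two-sided p-value (enumerate n! = 362880 permutations of y under H0): p = 0.024741.
Step 5: alpha = 0.1. reject H0.

tau_b = 0.6111 (C=29, D=7), p = 0.024741, reject H0.


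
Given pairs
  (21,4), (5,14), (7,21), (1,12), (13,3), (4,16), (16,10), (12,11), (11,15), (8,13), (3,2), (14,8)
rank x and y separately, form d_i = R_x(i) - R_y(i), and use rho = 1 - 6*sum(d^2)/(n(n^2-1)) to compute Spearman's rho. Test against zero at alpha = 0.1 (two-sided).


Step 1: Rank x and y separately (midranks; no ties here).
rank(x): 21->12, 5->4, 7->5, 1->1, 13->9, 4->3, 16->11, 12->8, 11->7, 8->6, 3->2, 14->10
rank(y): 4->3, 14->9, 21->12, 12->7, 3->2, 16->11, 10->5, 11->6, 15->10, 13->8, 2->1, 8->4
Step 2: d_i = R_x(i) - R_y(i); compute d_i^2.
  (12-3)^2=81, (4-9)^2=25, (5-12)^2=49, (1-7)^2=36, (9-2)^2=49, (3-11)^2=64, (11-5)^2=36, (8-6)^2=4, (7-10)^2=9, (6-8)^2=4, (2-1)^2=1, (10-4)^2=36
sum(d^2) = 394.
Step 3: rho = 1 - 6*394 / (12*(12^2 - 1)) = 1 - 2364/1716 = -0.377622.
Step 4: Under H0, t = rho * sqrt((n-2)/(1-rho^2)) = -1.2896 ~ t(10).
Step 5: Two-sided p-value from the t-distribution with 10 df = 0.226206.
Step 6: alpha = 0.1. fail to reject H0.

rho = -0.3776, p = 0.226206, fail to reject H0 at alpha = 0.1.


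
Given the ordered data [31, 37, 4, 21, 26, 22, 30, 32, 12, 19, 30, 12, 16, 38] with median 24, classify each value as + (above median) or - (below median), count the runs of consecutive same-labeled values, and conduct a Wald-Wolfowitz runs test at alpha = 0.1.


Step 1: Compute median = 24; label A = above, B = below.
Labels in order: AABBABAABBABBA  (n_A = 7, n_B = 7)
Step 2: Count runs R = 9.
Step 3: Under H0 (random ordering), E[R] = 2*n_A*n_B/(n_A+n_B) + 1 = 2*7*7/14 + 1 = 8.0000.
        Var[R] = 2*n_A*n_B*(2*n_A*n_B - n_A - n_B) / ((n_A+n_B)^2 * (n_A+n_B-1)) = 8232/2548 = 3.2308.
        SD[R] = 1.7974.
Step 4: Continuity-corrected z = (R - 0.5 - E[R]) / SD[R] = (9 - 0.5 - 8.0000) / 1.7974 = 0.2782.
Step 5: Two-sided p-value via normal approximation = 2*(1 - Phi(|z|)) = 0.780879.
Step 6: alpha = 0.1. fail to reject H0.

R = 9, z = 0.2782, p = 0.780879, fail to reject H0.


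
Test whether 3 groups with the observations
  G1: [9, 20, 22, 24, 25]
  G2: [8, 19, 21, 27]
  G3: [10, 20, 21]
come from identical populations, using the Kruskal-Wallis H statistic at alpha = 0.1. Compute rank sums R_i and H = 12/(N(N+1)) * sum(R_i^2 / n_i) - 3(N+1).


Step 1: Combine all N = 12 observations and assign midranks.
sorted (value, group, rank): (8,G2,1), (9,G1,2), (10,G3,3), (19,G2,4), (20,G1,5.5), (20,G3,5.5), (21,G2,7.5), (21,G3,7.5), (22,G1,9), (24,G1,10), (25,G1,11), (27,G2,12)
Step 2: Sum ranks within each group.
R_1 = 37.5 (n_1 = 5)
R_2 = 24.5 (n_2 = 4)
R_3 = 16 (n_3 = 3)
Step 3: H = 12/(N(N+1)) * sum(R_i^2/n_i) - 3(N+1)
     = 12/(12*13) * (37.5^2/5 + 24.5^2/4 + 16^2/3) - 3*13
     = 0.076923 * 516.646 - 39
     = 0.741987.
Step 4: Ties present; correction factor C = 1 - 12/(12^3 - 12) = 0.993007. Corrected H = 0.741987 / 0.993007 = 0.747212.
Step 5: Under H0, H ~ chi^2(2); p-value = 0.688248.
Step 6: alpha = 0.1. fail to reject H0.

H = 0.7472, df = 2, p = 0.688248, fail to reject H0.


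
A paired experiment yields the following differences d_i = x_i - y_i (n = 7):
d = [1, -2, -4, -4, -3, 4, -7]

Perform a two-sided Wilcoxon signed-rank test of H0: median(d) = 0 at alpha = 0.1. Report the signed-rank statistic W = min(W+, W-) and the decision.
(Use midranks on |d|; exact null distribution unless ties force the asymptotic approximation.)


Step 1: Drop any zero differences (none here) and take |d_i|.
|d| = [1, 2, 4, 4, 3, 4, 7]
Step 2: Midrank |d_i| (ties get averaged ranks).
ranks: |1|->1, |2|->2, |4|->5, |4|->5, |3|->3, |4|->5, |7|->7
Step 3: Attach original signs; sum ranks with positive sign and with negative sign.
W+ = 1 + 5 = 6
W- = 2 + 5 + 5 + 3 + 7 = 22
(Check: W+ + W- = 28 should equal n(n+1)/2 = 28.)
Step 4: Test statistic W = min(W+, W-) = 6.
Step 5: Ties in |d|, so use the tie-corrected normal approximation.
        E[W] = n(n+1)/4 = 7*8/4 = 14.
        Tie groups: |d|=4 (t=3); sum(t^3 - t) = 24.
        Var[W] = n(n+1)(2n+1)/24 - sum(t^3-t)/48 = 840/24 - 24/48 = 34.5.
        z = (W - E[W]) / sqrt(Var[W]) = (6 - 14) / 5.8737 = -1.3620.
        Two-sided p = 2*Phi(z) = 0.173195.
Step 6: alpha = 0.1. fail to reject H0.

W+ = 6, W- = 22, W = min = 6, p = 0.173195, fail to reject H0.


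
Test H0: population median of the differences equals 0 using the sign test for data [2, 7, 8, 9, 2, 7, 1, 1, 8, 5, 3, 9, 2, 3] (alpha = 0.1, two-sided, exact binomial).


Step 1: Discard zero differences. Original n = 14; n_eff = number of nonzero differences = 14.
Nonzero differences (with sign): +2, +7, +8, +9, +2, +7, +1, +1, +8, +5, +3, +9, +2, +3
Step 2: Count signs: positive = 14, negative = 0.
Step 3: Under H0: P(positive) = 0.5, so the number of positives S ~ Bin(14, 0.5).
Step 4: Two-sided exact p-value = sum of Bin(14,0.5) probabilities at or below the observed probability = 0.000122.
Step 5: alpha = 0.1. reject H0.

n_eff = 14, pos = 14, neg = 0, p = 0.000122, reject H0.


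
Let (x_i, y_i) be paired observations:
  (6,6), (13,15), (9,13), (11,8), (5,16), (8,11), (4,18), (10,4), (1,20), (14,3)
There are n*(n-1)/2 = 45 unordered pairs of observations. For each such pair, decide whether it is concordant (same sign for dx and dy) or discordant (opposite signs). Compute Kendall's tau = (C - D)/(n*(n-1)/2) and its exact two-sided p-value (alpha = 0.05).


Step 1: Enumerate the 45 unordered pairs (i,j) with i<j and classify each by sign(x_j-x_i) * sign(y_j-y_i).
  (1,2):dx=+7,dy=+9->C; (1,3):dx=+3,dy=+7->C; (1,4):dx=+5,dy=+2->C; (1,5):dx=-1,dy=+10->D
  (1,6):dx=+2,dy=+5->C; (1,7):dx=-2,dy=+12->D; (1,8):dx=+4,dy=-2->D; (1,9):dx=-5,dy=+14->D
  (1,10):dx=+8,dy=-3->D; (2,3):dx=-4,dy=-2->C; (2,4):dx=-2,dy=-7->C; (2,5):dx=-8,dy=+1->D
  (2,6):dx=-5,dy=-4->C; (2,7):dx=-9,dy=+3->D; (2,8):dx=-3,dy=-11->C; (2,9):dx=-12,dy=+5->D
  (2,10):dx=+1,dy=-12->D; (3,4):dx=+2,dy=-5->D; (3,5):dx=-4,dy=+3->D; (3,6):dx=-1,dy=-2->C
  (3,7):dx=-5,dy=+5->D; (3,8):dx=+1,dy=-9->D; (3,9):dx=-8,dy=+7->D; (3,10):dx=+5,dy=-10->D
  (4,5):dx=-6,dy=+8->D; (4,6):dx=-3,dy=+3->D; (4,7):dx=-7,dy=+10->D; (4,8):dx=-1,dy=-4->C
  (4,9):dx=-10,dy=+12->D; (4,10):dx=+3,dy=-5->D; (5,6):dx=+3,dy=-5->D; (5,7):dx=-1,dy=+2->D
  (5,8):dx=+5,dy=-12->D; (5,9):dx=-4,dy=+4->D; (5,10):dx=+9,dy=-13->D; (6,7):dx=-4,dy=+7->D
  (6,8):dx=+2,dy=-7->D; (6,9):dx=-7,dy=+9->D; (6,10):dx=+6,dy=-8->D; (7,8):dx=+6,dy=-14->D
  (7,9):dx=-3,dy=+2->D; (7,10):dx=+10,dy=-15->D; (8,9):dx=-9,dy=+16->D; (8,10):dx=+4,dy=-1->D
  (9,10):dx=+13,dy=-17->D
Step 2: C = 10, D = 35, total pairs = 45.
Step 3: tau = (C - D)/(n(n-1)/2) = (10 - 35)/45 = -0.555556.
Step 4: Exact two-sided p-value (enumerate n! = 3628800 permutations of y under H0): p = 0.028609.
Step 5: alpha = 0.05. reject H0.

tau_b = -0.5556 (C=10, D=35), p = 0.028609, reject H0.


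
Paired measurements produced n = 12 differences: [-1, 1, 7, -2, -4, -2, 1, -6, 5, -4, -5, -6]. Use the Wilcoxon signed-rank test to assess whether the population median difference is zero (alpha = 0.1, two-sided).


Step 1: Drop any zero differences (none here) and take |d_i|.
|d| = [1, 1, 7, 2, 4, 2, 1, 6, 5, 4, 5, 6]
Step 2: Midrank |d_i| (ties get averaged ranks).
ranks: |1|->2, |1|->2, |7|->12, |2|->4.5, |4|->6.5, |2|->4.5, |1|->2, |6|->10.5, |5|->8.5, |4|->6.5, |5|->8.5, |6|->10.5
Step 3: Attach original signs; sum ranks with positive sign and with negative sign.
W+ = 2 + 12 + 2 + 8.5 = 24.5
W- = 2 + 4.5 + 6.5 + 4.5 + 10.5 + 6.5 + 8.5 + 10.5 = 53.5
(Check: W+ + W- = 78 should equal n(n+1)/2 = 78.)
Step 4: Test statistic W = min(W+, W-) = 24.5.
Step 5: Ties in |d|, so use the tie-corrected normal approximation.
        E[W] = n(n+1)/4 = 12*13/4 = 39.
        Tie groups: |d|=1 (t=3), |d|=2 (t=2), |d|=4 (t=2), |d|=5 (t=2), |d|=6 (t=2); sum(t^3 - t) = 48.
        Var[W] = n(n+1)(2n+1)/24 - sum(t^3-t)/48 = 3900/24 - 48/48 = 161.5.
        z = (W - E[W]) / sqrt(Var[W]) = (24.5 - 39) / 12.7083 = -1.1410.
        Two-sided p = 2*Phi(z) = 0.253874.
Step 6: alpha = 0.1. fail to reject H0.

W+ = 24.5, W- = 53.5, W = min = 24.5, p = 0.253874, fail to reject H0.


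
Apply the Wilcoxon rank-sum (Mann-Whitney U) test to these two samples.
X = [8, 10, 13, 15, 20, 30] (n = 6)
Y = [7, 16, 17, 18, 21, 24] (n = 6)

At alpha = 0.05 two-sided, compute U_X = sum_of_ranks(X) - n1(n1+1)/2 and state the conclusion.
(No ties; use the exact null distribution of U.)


Step 1: Combine and sort all 12 observations; assign midranks.
sorted (value, group): (7,Y), (8,X), (10,X), (13,X), (15,X), (16,Y), (17,Y), (18,Y), (20,X), (21,Y), (24,Y), (30,X)
ranks: 7->1, 8->2, 10->3, 13->4, 15->5, 16->6, 17->7, 18->8, 20->9, 21->10, 24->11, 30->12
Step 2: Rank sum for X: R1 = 2 + 3 + 4 + 5 + 9 + 12 = 35.
Step 3: U_X = R1 - n1(n1+1)/2 = 35 - 6*7/2 = 35 - 21 = 14.
       U_Y = n1*n2 - U_X = 36 - 14 = 22.
Step 4: No ties, so the exact null distribution of U (based on enumerating the C(12,6) = 924 equally likely rank assignments) gives the two-sided p-value.
Step 5: p-value = 0.588745; compare to alpha = 0.05. fail to reject H0.

U_X = 14, p = 0.588745, fail to reject H0 at alpha = 0.05.


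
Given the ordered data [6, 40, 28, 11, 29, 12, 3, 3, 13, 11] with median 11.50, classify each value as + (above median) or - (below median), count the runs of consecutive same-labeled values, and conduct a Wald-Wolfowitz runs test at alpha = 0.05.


Step 1: Compute median = 11.50; label A = above, B = below.
Labels in order: BAABAABBAB  (n_A = 5, n_B = 5)
Step 2: Count runs R = 7.
Step 3: Under H0 (random ordering), E[R] = 2*n_A*n_B/(n_A+n_B) + 1 = 2*5*5/10 + 1 = 6.0000.
        Var[R] = 2*n_A*n_B*(2*n_A*n_B - n_A - n_B) / ((n_A+n_B)^2 * (n_A+n_B-1)) = 2000/900 = 2.2222.
        SD[R] = 1.4907.
Step 4: Continuity-corrected z = (R - 0.5 - E[R]) / SD[R] = (7 - 0.5 - 6.0000) / 1.4907 = 0.3354.
Step 5: Two-sided p-value via normal approximation = 2*(1 - Phi(|z|)) = 0.737316.
Step 6: alpha = 0.05. fail to reject H0.

R = 7, z = 0.3354, p = 0.737316, fail to reject H0.


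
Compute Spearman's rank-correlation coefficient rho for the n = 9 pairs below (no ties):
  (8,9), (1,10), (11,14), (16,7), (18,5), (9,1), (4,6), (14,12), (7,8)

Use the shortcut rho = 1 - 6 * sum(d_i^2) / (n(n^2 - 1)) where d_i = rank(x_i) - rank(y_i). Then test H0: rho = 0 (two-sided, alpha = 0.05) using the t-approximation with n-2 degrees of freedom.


Step 1: Rank x and y separately (midranks; no ties here).
rank(x): 8->4, 1->1, 11->6, 16->8, 18->9, 9->5, 4->2, 14->7, 7->3
rank(y): 9->6, 10->7, 14->9, 7->4, 5->2, 1->1, 6->3, 12->8, 8->5
Step 2: d_i = R_x(i) - R_y(i); compute d_i^2.
  (4-6)^2=4, (1-7)^2=36, (6-9)^2=9, (8-4)^2=16, (9-2)^2=49, (5-1)^2=16, (2-3)^2=1, (7-8)^2=1, (3-5)^2=4
sum(d^2) = 136.
Step 3: rho = 1 - 6*136 / (9*(9^2 - 1)) = 1 - 816/720 = -0.133333.
Step 4: Under H0, t = rho * sqrt((n-2)/(1-rho^2)) = -0.3559 ~ t(7).
Step 5: Two-sided p-value from the t-distribution with 7 df = 0.732368.
Step 6: alpha = 0.05. fail to reject H0.

rho = -0.1333, p = 0.732368, fail to reject H0 at alpha = 0.05.


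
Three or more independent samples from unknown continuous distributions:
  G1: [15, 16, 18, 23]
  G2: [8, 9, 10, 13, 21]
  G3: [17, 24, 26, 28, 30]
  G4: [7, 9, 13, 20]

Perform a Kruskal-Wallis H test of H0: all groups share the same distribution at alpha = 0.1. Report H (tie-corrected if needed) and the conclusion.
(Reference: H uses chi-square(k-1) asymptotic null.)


Step 1: Combine all N = 18 observations and assign midranks.
sorted (value, group, rank): (7,G4,1), (8,G2,2), (9,G2,3.5), (9,G4,3.5), (10,G2,5), (13,G2,6.5), (13,G4,6.5), (15,G1,8), (16,G1,9), (17,G3,10), (18,G1,11), (20,G4,12), (21,G2,13), (23,G1,14), (24,G3,15), (26,G3,16), (28,G3,17), (30,G3,18)
Step 2: Sum ranks within each group.
R_1 = 42 (n_1 = 4)
R_2 = 30 (n_2 = 5)
R_3 = 76 (n_3 = 5)
R_4 = 23 (n_4 = 4)
Step 3: H = 12/(N(N+1)) * sum(R_i^2/n_i) - 3(N+1)
     = 12/(18*19) * (42^2/4 + 30^2/5 + 76^2/5 + 23^2/4) - 3*19
     = 0.035088 * 1908.45 - 57
     = 9.963158.
Step 4: Ties present; correction factor C = 1 - 12/(18^3 - 18) = 0.997936. Corrected H = 9.963158 / 0.997936 = 9.983764.
Step 5: Under H0, H ~ chi^2(3); p-value = 0.018705.
Step 6: alpha = 0.1. reject H0.

H = 9.9838, df = 3, p = 0.018705, reject H0.


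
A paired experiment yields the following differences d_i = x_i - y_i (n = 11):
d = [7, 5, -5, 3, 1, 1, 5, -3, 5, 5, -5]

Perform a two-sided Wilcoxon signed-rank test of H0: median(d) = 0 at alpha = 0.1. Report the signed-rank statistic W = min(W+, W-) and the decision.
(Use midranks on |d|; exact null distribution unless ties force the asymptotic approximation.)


Step 1: Drop any zero differences (none here) and take |d_i|.
|d| = [7, 5, 5, 3, 1, 1, 5, 3, 5, 5, 5]
Step 2: Midrank |d_i| (ties get averaged ranks).
ranks: |7|->11, |5|->7.5, |5|->7.5, |3|->3.5, |1|->1.5, |1|->1.5, |5|->7.5, |3|->3.5, |5|->7.5, |5|->7.5, |5|->7.5
Step 3: Attach original signs; sum ranks with positive sign and with negative sign.
W+ = 11 + 7.5 + 3.5 + 1.5 + 1.5 + 7.5 + 7.5 + 7.5 = 47.5
W- = 7.5 + 3.5 + 7.5 = 18.5
(Check: W+ + W- = 66 should equal n(n+1)/2 = 66.)
Step 4: Test statistic W = min(W+, W-) = 18.5.
Step 5: Ties in |d|, so use the tie-corrected normal approximation.
        E[W] = n(n+1)/4 = 11*12/4 = 33.
        Tie groups: |d|=1 (t=2), |d|=3 (t=2), |d|=5 (t=6); sum(t^3 - t) = 222.
        Var[W] = n(n+1)(2n+1)/24 - sum(t^3-t)/48 = 3036/24 - 222/48 = 121.875.
        z = (W - E[W]) / sqrt(Var[W]) = (18.5 - 33) / 11.0397 = -1.3134.
        Two-sided p = 2*Phi(z) = 0.189034.
Step 6: alpha = 0.1. fail to reject H0.

W+ = 47.5, W- = 18.5, W = min = 18.5, p = 0.189034, fail to reject H0.


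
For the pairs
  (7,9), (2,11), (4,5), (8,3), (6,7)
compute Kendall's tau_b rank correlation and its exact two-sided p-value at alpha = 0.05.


Step 1: Enumerate the 10 unordered pairs (i,j) with i<j and classify each by sign(x_j-x_i) * sign(y_j-y_i).
  (1,2):dx=-5,dy=+2->D; (1,3):dx=-3,dy=-4->C; (1,4):dx=+1,dy=-6->D; (1,5):dx=-1,dy=-2->C
  (2,3):dx=+2,dy=-6->D; (2,4):dx=+6,dy=-8->D; (2,5):dx=+4,dy=-4->D; (3,4):dx=+4,dy=-2->D
  (3,5):dx=+2,dy=+2->C; (4,5):dx=-2,dy=+4->D
Step 2: C = 3, D = 7, total pairs = 10.
Step 3: tau = (C - D)/(n(n-1)/2) = (3 - 7)/10 = -0.400000.
Step 4: Exact two-sided p-value (enumerate n! = 120 permutations of y under H0): p = 0.483333.
Step 5: alpha = 0.05. fail to reject H0.

tau_b = -0.4000 (C=3, D=7), p = 0.483333, fail to reject H0.


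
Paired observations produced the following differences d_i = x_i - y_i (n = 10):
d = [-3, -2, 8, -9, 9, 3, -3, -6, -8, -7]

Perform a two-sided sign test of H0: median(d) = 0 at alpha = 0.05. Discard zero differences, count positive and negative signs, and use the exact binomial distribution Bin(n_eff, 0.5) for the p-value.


Step 1: Discard zero differences. Original n = 10; n_eff = number of nonzero differences = 10.
Nonzero differences (with sign): -3, -2, +8, -9, +9, +3, -3, -6, -8, -7
Step 2: Count signs: positive = 3, negative = 7.
Step 3: Under H0: P(positive) = 0.5, so the number of positives S ~ Bin(10, 0.5).
Step 4: Two-sided exact p-value = sum of Bin(10,0.5) probabilities at or below the observed probability = 0.343750.
Step 5: alpha = 0.05. fail to reject H0.

n_eff = 10, pos = 3, neg = 7, p = 0.343750, fail to reject H0.


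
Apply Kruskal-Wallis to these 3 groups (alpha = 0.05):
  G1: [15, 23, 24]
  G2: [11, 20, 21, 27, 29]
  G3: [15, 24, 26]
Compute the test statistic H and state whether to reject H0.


Step 1: Combine all N = 11 observations and assign midranks.
sorted (value, group, rank): (11,G2,1), (15,G1,2.5), (15,G3,2.5), (20,G2,4), (21,G2,5), (23,G1,6), (24,G1,7.5), (24,G3,7.5), (26,G3,9), (27,G2,10), (29,G2,11)
Step 2: Sum ranks within each group.
R_1 = 16 (n_1 = 3)
R_2 = 31 (n_2 = 5)
R_3 = 19 (n_3 = 3)
Step 3: H = 12/(N(N+1)) * sum(R_i^2/n_i) - 3(N+1)
     = 12/(11*12) * (16^2/3 + 31^2/5 + 19^2/3) - 3*12
     = 0.090909 * 397.867 - 36
     = 0.169697.
Step 4: Ties present; correction factor C = 1 - 12/(11^3 - 11) = 0.990909. Corrected H = 0.169697 / 0.990909 = 0.171254.
Step 5: Under H0, H ~ chi^2(2); p-value = 0.917937.
Step 6: alpha = 0.05. fail to reject H0.

H = 0.1713, df = 2, p = 0.917937, fail to reject H0.


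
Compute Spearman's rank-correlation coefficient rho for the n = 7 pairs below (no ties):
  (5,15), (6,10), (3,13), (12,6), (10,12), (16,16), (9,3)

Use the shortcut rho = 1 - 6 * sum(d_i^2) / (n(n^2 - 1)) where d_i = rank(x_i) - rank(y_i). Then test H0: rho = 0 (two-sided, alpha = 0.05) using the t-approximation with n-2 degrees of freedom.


Step 1: Rank x and y separately (midranks; no ties here).
rank(x): 5->2, 6->3, 3->1, 12->6, 10->5, 16->7, 9->4
rank(y): 15->6, 10->3, 13->5, 6->2, 12->4, 16->7, 3->1
Step 2: d_i = R_x(i) - R_y(i); compute d_i^2.
  (2-6)^2=16, (3-3)^2=0, (1-5)^2=16, (6-2)^2=16, (5-4)^2=1, (7-7)^2=0, (4-1)^2=9
sum(d^2) = 58.
Step 3: rho = 1 - 6*58 / (7*(7^2 - 1)) = 1 - 348/336 = -0.035714.
Step 4: Under H0, t = rho * sqrt((n-2)/(1-rho^2)) = -0.0799 ~ t(5).
Step 5: Two-sided p-value from the t-distribution with 5 df = 0.939408.
Step 6: alpha = 0.05. fail to reject H0.

rho = -0.0357, p = 0.939408, fail to reject H0 at alpha = 0.05.


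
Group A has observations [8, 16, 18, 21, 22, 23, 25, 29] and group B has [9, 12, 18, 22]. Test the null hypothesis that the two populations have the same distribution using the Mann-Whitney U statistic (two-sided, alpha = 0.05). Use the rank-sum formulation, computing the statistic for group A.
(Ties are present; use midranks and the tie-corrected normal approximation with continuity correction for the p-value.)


Step 1: Combine and sort all 12 observations; assign midranks.
sorted (value, group): (8,X), (9,Y), (12,Y), (16,X), (18,X), (18,Y), (21,X), (22,X), (22,Y), (23,X), (25,X), (29,X)
ranks: 8->1, 9->2, 12->3, 16->4, 18->5.5, 18->5.5, 21->7, 22->8.5, 22->8.5, 23->10, 25->11, 29->12
Step 2: Rank sum for X: R1 = 1 + 4 + 5.5 + 7 + 8.5 + 10 + 11 + 12 = 59.
Step 3: U_X = R1 - n1(n1+1)/2 = 59 - 8*9/2 = 59 - 36 = 23.
       U_Y = n1*n2 - U_X = 32 - 23 = 9.
Step 4: Ties are present, so use the tie-corrected normal approximation (with continuity correction) for the p-value.
Step 5: p-value = 0.267926; compare to alpha = 0.05. fail to reject H0.

U_X = 23, p = 0.267926, fail to reject H0 at alpha = 0.05.


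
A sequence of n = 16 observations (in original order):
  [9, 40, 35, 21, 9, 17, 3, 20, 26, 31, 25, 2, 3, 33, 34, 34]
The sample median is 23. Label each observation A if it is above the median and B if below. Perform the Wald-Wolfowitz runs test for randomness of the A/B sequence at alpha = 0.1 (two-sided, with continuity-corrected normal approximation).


Step 1: Compute median = 23; label A = above, B = below.
Labels in order: BAABBBBBAAABBAAA  (n_A = 8, n_B = 8)
Step 2: Count runs R = 6.
Step 3: Under H0 (random ordering), E[R] = 2*n_A*n_B/(n_A+n_B) + 1 = 2*8*8/16 + 1 = 9.0000.
        Var[R] = 2*n_A*n_B*(2*n_A*n_B - n_A - n_B) / ((n_A+n_B)^2 * (n_A+n_B-1)) = 14336/3840 = 3.7333.
        SD[R] = 1.9322.
Step 4: Continuity-corrected z = (R + 0.5 - E[R]) / SD[R] = (6 + 0.5 - 9.0000) / 1.9322 = -1.2939.
Step 5: Two-sided p-value via normal approximation = 2*(1 - Phi(|z|)) = 0.195709.
Step 6: alpha = 0.1. fail to reject H0.

R = 6, z = -1.2939, p = 0.195709, fail to reject H0.


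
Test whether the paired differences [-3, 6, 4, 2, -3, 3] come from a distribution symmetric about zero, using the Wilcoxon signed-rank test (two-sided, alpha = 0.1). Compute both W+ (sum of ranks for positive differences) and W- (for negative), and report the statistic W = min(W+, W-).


Step 1: Drop any zero differences (none here) and take |d_i|.
|d| = [3, 6, 4, 2, 3, 3]
Step 2: Midrank |d_i| (ties get averaged ranks).
ranks: |3|->3, |6|->6, |4|->5, |2|->1, |3|->3, |3|->3
Step 3: Attach original signs; sum ranks with positive sign and with negative sign.
W+ = 6 + 5 + 1 + 3 = 15
W- = 3 + 3 = 6
(Check: W+ + W- = 21 should equal n(n+1)/2 = 21.)
Step 4: Test statistic W = min(W+, W-) = 6.
Step 5: Ties in |d|, so use the tie-corrected normal approximation.
        E[W] = n(n+1)/4 = 6*7/4 = 10.5.
        Tie groups: |d|=3 (t=3); sum(t^3 - t) = 24.
        Var[W] = n(n+1)(2n+1)/24 - sum(t^3-t)/48 = 546/24 - 24/48 = 22.25.
        z = (W - E[W]) / sqrt(Var[W]) = (6 - 10.5) / 4.7170 = -0.9540.
        Two-sided p = 2*Phi(z) = 0.340085.
Step 6: alpha = 0.1. fail to reject H0.

W+ = 15, W- = 6, W = min = 6, p = 0.340085, fail to reject H0.


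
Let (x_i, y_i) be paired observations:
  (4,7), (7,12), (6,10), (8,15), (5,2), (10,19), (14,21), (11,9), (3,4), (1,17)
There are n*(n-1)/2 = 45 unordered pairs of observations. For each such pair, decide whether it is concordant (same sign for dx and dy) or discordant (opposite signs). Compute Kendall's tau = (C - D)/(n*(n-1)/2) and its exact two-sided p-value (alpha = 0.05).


Step 1: Enumerate the 45 unordered pairs (i,j) with i<j and classify each by sign(x_j-x_i) * sign(y_j-y_i).
  (1,2):dx=+3,dy=+5->C; (1,3):dx=+2,dy=+3->C; (1,4):dx=+4,dy=+8->C; (1,5):dx=+1,dy=-5->D
  (1,6):dx=+6,dy=+12->C; (1,7):dx=+10,dy=+14->C; (1,8):dx=+7,dy=+2->C; (1,9):dx=-1,dy=-3->C
  (1,10):dx=-3,dy=+10->D; (2,3):dx=-1,dy=-2->C; (2,4):dx=+1,dy=+3->C; (2,5):dx=-2,dy=-10->C
  (2,6):dx=+3,dy=+7->C; (2,7):dx=+7,dy=+9->C; (2,8):dx=+4,dy=-3->D; (2,9):dx=-4,dy=-8->C
  (2,10):dx=-6,dy=+5->D; (3,4):dx=+2,dy=+5->C; (3,5):dx=-1,dy=-8->C; (3,6):dx=+4,dy=+9->C
  (3,7):dx=+8,dy=+11->C; (3,8):dx=+5,dy=-1->D; (3,9):dx=-3,dy=-6->C; (3,10):dx=-5,dy=+7->D
  (4,5):dx=-3,dy=-13->C; (4,6):dx=+2,dy=+4->C; (4,7):dx=+6,dy=+6->C; (4,8):dx=+3,dy=-6->D
  (4,9):dx=-5,dy=-11->C; (4,10):dx=-7,dy=+2->D; (5,6):dx=+5,dy=+17->C; (5,7):dx=+9,dy=+19->C
  (5,8):dx=+6,dy=+7->C; (5,9):dx=-2,dy=+2->D; (5,10):dx=-4,dy=+15->D; (6,7):dx=+4,dy=+2->C
  (6,8):dx=+1,dy=-10->D; (6,9):dx=-7,dy=-15->C; (6,10):dx=-9,dy=-2->C; (7,8):dx=-3,dy=-12->C
  (7,9):dx=-11,dy=-17->C; (7,10):dx=-13,dy=-4->C; (8,9):dx=-8,dy=-5->C; (8,10):dx=-10,dy=+8->D
  (9,10):dx=-2,dy=+13->D
Step 2: C = 32, D = 13, total pairs = 45.
Step 3: tau = (C - D)/(n(n-1)/2) = (32 - 13)/45 = 0.422222.
Step 4: Exact two-sided p-value (enumerate n! = 3628800 permutations of y under H0): p = 0.108313.
Step 5: alpha = 0.05. fail to reject H0.

tau_b = 0.4222 (C=32, D=13), p = 0.108313, fail to reject H0.


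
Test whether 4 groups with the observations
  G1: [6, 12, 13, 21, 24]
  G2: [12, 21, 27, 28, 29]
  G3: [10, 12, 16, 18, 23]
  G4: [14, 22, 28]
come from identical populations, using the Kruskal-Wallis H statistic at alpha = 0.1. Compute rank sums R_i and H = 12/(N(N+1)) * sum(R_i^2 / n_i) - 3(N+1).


Step 1: Combine all N = 18 observations and assign midranks.
sorted (value, group, rank): (6,G1,1), (10,G3,2), (12,G1,4), (12,G2,4), (12,G3,4), (13,G1,6), (14,G4,7), (16,G3,8), (18,G3,9), (21,G1,10.5), (21,G2,10.5), (22,G4,12), (23,G3,13), (24,G1,14), (27,G2,15), (28,G2,16.5), (28,G4,16.5), (29,G2,18)
Step 2: Sum ranks within each group.
R_1 = 35.5 (n_1 = 5)
R_2 = 64 (n_2 = 5)
R_3 = 36 (n_3 = 5)
R_4 = 35.5 (n_4 = 3)
Step 3: H = 12/(N(N+1)) * sum(R_i^2/n_i) - 3(N+1)
     = 12/(18*19) * (35.5^2/5 + 64^2/5 + 36^2/5 + 35.5^2/3) - 3*19
     = 0.035088 * 1750.53 - 57
     = 4.422222.
Step 4: Ties present; correction factor C = 1 - 36/(18^3 - 18) = 0.993808. Corrected H = 4.422222 / 0.993808 = 4.449775.
Step 5: Under H0, H ~ chi^2(3); p-value = 0.216814.
Step 6: alpha = 0.1. fail to reject H0.

H = 4.4498, df = 3, p = 0.216814, fail to reject H0.


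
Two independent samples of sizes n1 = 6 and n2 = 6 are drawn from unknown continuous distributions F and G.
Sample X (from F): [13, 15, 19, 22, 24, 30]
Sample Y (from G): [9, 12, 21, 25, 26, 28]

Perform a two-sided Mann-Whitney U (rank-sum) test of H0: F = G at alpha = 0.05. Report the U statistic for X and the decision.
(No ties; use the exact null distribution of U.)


Step 1: Combine and sort all 12 observations; assign midranks.
sorted (value, group): (9,Y), (12,Y), (13,X), (15,X), (19,X), (21,Y), (22,X), (24,X), (25,Y), (26,Y), (28,Y), (30,X)
ranks: 9->1, 12->2, 13->3, 15->4, 19->5, 21->6, 22->7, 24->8, 25->9, 26->10, 28->11, 30->12
Step 2: Rank sum for X: R1 = 3 + 4 + 5 + 7 + 8 + 12 = 39.
Step 3: U_X = R1 - n1(n1+1)/2 = 39 - 6*7/2 = 39 - 21 = 18.
       U_Y = n1*n2 - U_X = 36 - 18 = 18.
Step 4: No ties, so the exact null distribution of U (based on enumerating the C(12,6) = 924 equally likely rank assignments) gives the two-sided p-value.
Step 5: p-value = 1.000000; compare to alpha = 0.05. fail to reject H0.

U_X = 18, p = 1.000000, fail to reject H0 at alpha = 0.05.


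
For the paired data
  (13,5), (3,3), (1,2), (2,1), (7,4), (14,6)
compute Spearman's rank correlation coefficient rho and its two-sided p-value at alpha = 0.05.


Step 1: Rank x and y separately (midranks; no ties here).
rank(x): 13->5, 3->3, 1->1, 2->2, 7->4, 14->6
rank(y): 5->5, 3->3, 2->2, 1->1, 4->4, 6->6
Step 2: d_i = R_x(i) - R_y(i); compute d_i^2.
  (5-5)^2=0, (3-3)^2=0, (1-2)^2=1, (2-1)^2=1, (4-4)^2=0, (6-6)^2=0
sum(d^2) = 2.
Step 3: rho = 1 - 6*2 / (6*(6^2 - 1)) = 1 - 12/210 = 0.942857.
Step 4: Under H0, t = rho * sqrt((n-2)/(1-rho^2)) = 5.6595 ~ t(4).
Step 5: Two-sided p-value from the t-distribution with 4 df = 0.004805.
Step 6: alpha = 0.05. reject H0.

rho = 0.9429, p = 0.004805, reject H0 at alpha = 0.05.


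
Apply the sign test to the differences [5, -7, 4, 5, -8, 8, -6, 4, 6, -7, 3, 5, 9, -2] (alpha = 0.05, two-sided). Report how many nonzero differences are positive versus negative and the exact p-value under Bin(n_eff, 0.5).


Step 1: Discard zero differences. Original n = 14; n_eff = number of nonzero differences = 14.
Nonzero differences (with sign): +5, -7, +4, +5, -8, +8, -6, +4, +6, -7, +3, +5, +9, -2
Step 2: Count signs: positive = 9, negative = 5.
Step 3: Under H0: P(positive) = 0.5, so the number of positives S ~ Bin(14, 0.5).
Step 4: Two-sided exact p-value = sum of Bin(14,0.5) probabilities at or below the observed probability = 0.423950.
Step 5: alpha = 0.05. fail to reject H0.

n_eff = 14, pos = 9, neg = 5, p = 0.423950, fail to reject H0.


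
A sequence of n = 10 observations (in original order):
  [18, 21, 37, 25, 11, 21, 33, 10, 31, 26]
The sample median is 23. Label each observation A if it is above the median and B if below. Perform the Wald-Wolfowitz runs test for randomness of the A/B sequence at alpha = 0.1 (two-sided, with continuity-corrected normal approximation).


Step 1: Compute median = 23; label A = above, B = below.
Labels in order: BBAABBABAA  (n_A = 5, n_B = 5)
Step 2: Count runs R = 6.
Step 3: Under H0 (random ordering), E[R] = 2*n_A*n_B/(n_A+n_B) + 1 = 2*5*5/10 + 1 = 6.0000.
        Var[R] = 2*n_A*n_B*(2*n_A*n_B - n_A - n_B) / ((n_A+n_B)^2 * (n_A+n_B-1)) = 2000/900 = 2.2222.
        SD[R] = 1.4907.
Step 4: R = E[R], so z = 0 with no continuity correction.
Step 5: Two-sided p-value via normal approximation = 2*(1 - Phi(|z|)) = 1.000000.
Step 6: alpha = 0.1. fail to reject H0.

R = 6, z = 0.0000, p = 1.000000, fail to reject H0.


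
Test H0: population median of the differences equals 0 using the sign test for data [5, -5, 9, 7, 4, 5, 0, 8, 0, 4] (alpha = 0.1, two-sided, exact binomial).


Step 1: Discard zero differences. Original n = 10; n_eff = number of nonzero differences = 8.
Nonzero differences (with sign): +5, -5, +9, +7, +4, +5, +8, +4
Step 2: Count signs: positive = 7, negative = 1.
Step 3: Under H0: P(positive) = 0.5, so the number of positives S ~ Bin(8, 0.5).
Step 4: Two-sided exact p-value = sum of Bin(8,0.5) probabilities at or below the observed probability = 0.070312.
Step 5: alpha = 0.1. reject H0.

n_eff = 8, pos = 7, neg = 1, p = 0.070312, reject H0.


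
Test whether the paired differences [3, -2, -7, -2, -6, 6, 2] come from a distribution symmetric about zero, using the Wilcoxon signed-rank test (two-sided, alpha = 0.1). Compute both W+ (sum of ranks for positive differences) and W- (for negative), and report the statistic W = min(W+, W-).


Step 1: Drop any zero differences (none here) and take |d_i|.
|d| = [3, 2, 7, 2, 6, 6, 2]
Step 2: Midrank |d_i| (ties get averaged ranks).
ranks: |3|->4, |2|->2, |7|->7, |2|->2, |6|->5.5, |6|->5.5, |2|->2
Step 3: Attach original signs; sum ranks with positive sign and with negative sign.
W+ = 4 + 5.5 + 2 = 11.5
W- = 2 + 7 + 2 + 5.5 = 16.5
(Check: W+ + W- = 28 should equal n(n+1)/2 = 28.)
Step 4: Test statistic W = min(W+, W-) = 11.5.
Step 5: Ties in |d|, so use the tie-corrected normal approximation.
        E[W] = n(n+1)/4 = 7*8/4 = 14.
        Tie groups: |d|=2 (t=3), |d|=6 (t=2); sum(t^3 - t) = 30.
        Var[W] = n(n+1)(2n+1)/24 - sum(t^3-t)/48 = 840/24 - 30/48 = 34.375.
        z = (W - E[W]) / sqrt(Var[W]) = (11.5 - 14) / 5.8630 = -0.4264.
        Two-sided p = 2*Phi(z) = 0.669815.
Step 6: alpha = 0.1. fail to reject H0.

W+ = 11.5, W- = 16.5, W = min = 11.5, p = 0.669815, fail to reject H0.


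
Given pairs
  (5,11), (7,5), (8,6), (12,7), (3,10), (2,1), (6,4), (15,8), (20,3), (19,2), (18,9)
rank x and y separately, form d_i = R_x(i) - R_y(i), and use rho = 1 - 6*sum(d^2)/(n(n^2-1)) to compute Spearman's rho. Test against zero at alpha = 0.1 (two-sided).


Step 1: Rank x and y separately (midranks; no ties here).
rank(x): 5->3, 7->5, 8->6, 12->7, 3->2, 2->1, 6->4, 15->8, 20->11, 19->10, 18->9
rank(y): 11->11, 5->5, 6->6, 7->7, 10->10, 1->1, 4->4, 8->8, 3->3, 2->2, 9->9
Step 2: d_i = R_x(i) - R_y(i); compute d_i^2.
  (3-11)^2=64, (5-5)^2=0, (6-6)^2=0, (7-7)^2=0, (2-10)^2=64, (1-1)^2=0, (4-4)^2=0, (8-8)^2=0, (11-3)^2=64, (10-2)^2=64, (9-9)^2=0
sum(d^2) = 256.
Step 3: rho = 1 - 6*256 / (11*(11^2 - 1)) = 1 - 1536/1320 = -0.163636.
Step 4: Under H0, t = rho * sqrt((n-2)/(1-rho^2)) = -0.4976 ~ t(9).
Step 5: Two-sided p-value from the t-distribution with 9 df = 0.630685.
Step 6: alpha = 0.1. fail to reject H0.

rho = -0.1636, p = 0.630685, fail to reject H0 at alpha = 0.1.


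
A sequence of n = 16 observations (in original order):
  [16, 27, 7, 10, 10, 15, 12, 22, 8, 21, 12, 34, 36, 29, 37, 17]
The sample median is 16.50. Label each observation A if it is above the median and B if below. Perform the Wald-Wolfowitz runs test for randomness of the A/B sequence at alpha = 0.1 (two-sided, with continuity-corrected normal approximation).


Step 1: Compute median = 16.50; label A = above, B = below.
Labels in order: BABBBBBABABAAAAA  (n_A = 8, n_B = 8)
Step 2: Count runs R = 8.
Step 3: Under H0 (random ordering), E[R] = 2*n_A*n_B/(n_A+n_B) + 1 = 2*8*8/16 + 1 = 9.0000.
        Var[R] = 2*n_A*n_B*(2*n_A*n_B - n_A - n_B) / ((n_A+n_B)^2 * (n_A+n_B-1)) = 14336/3840 = 3.7333.
        SD[R] = 1.9322.
Step 4: Continuity-corrected z = (R + 0.5 - E[R]) / SD[R] = (8 + 0.5 - 9.0000) / 1.9322 = -0.2588.
Step 5: Two-sided p-value via normal approximation = 2*(1 - Phi(|z|)) = 0.795809.
Step 6: alpha = 0.1. fail to reject H0.

R = 8, z = -0.2588, p = 0.795809, fail to reject H0.
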